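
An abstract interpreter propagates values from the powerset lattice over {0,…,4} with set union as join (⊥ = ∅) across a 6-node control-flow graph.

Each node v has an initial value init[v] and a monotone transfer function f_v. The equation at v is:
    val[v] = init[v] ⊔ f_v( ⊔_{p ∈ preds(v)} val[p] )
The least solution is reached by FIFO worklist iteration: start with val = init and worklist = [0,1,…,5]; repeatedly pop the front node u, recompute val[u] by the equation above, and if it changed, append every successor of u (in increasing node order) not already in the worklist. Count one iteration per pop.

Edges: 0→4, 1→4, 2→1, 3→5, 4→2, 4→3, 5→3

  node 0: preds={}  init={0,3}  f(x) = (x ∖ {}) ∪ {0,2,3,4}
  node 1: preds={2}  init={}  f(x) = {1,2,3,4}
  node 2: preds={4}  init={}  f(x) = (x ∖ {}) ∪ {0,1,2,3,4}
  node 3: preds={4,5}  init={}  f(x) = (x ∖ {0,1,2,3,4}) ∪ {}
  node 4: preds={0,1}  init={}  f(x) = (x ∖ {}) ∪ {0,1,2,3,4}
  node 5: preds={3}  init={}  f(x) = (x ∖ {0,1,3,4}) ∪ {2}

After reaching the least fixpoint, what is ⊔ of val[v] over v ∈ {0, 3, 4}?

{0,1,2,3,4}

Iteration log — 9 steps:
  step 1. node 0  ⊔preds={}  new={0,2,3,4}  old={0,3}  +wl: 
  step 2. node 1  ⊔preds={}  new={1,2,3,4}  old={}  +wl: 
  step 3. node 2  ⊔preds={}  new={0,1,2,3,4}  old={}  +wl: 1
  step 4. node 3  ⊔preds={}  new={}  stable
  step 5. node 4  ⊔preds={0,1,2,3,4}  new={0,1,2,3,4}  old={}  +wl: 2,3
  step 6. node 5  ⊔preds={}  new={2}  old={}  +wl: 
  step 7. node 1  ⊔preds={0,1,2,3,4}  new={1,2,3,4}  stable
  step 8. node 2  ⊔preds={0,1,2,3,4}  new={0,1,2,3,4}  stable
  step 9. node 3  ⊔preds={0,1,2,3,4}  new={}  stable

Least fixpoint reached:
  node 0: {0,2,3,4}
  node 1: {1,2,3,4}
  node 2: {0,1,2,3,4}
  node 3: {}
  node 4: {0,1,2,3,4}
  node 5: {2}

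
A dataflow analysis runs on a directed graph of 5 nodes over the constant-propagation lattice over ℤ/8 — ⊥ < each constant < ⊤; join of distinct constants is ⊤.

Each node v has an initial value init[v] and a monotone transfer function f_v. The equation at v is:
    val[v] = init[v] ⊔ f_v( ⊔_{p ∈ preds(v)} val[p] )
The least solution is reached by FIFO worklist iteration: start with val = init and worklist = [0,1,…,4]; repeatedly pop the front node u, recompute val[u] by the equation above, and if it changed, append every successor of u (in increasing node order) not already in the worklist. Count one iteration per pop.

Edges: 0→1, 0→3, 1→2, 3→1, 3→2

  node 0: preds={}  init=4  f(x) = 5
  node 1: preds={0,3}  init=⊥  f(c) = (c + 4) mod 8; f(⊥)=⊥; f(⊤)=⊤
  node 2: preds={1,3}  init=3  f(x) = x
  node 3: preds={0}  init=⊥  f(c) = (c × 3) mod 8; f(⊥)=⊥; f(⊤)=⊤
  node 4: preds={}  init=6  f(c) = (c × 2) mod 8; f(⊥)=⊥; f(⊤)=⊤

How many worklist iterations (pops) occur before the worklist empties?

7

Worklist (7 pops):
  #1 pop 0: in=⊥ → ⊤ (was 4); enqueue []
  #2 pop 1: in=⊤ → ⊤ (was ⊥); enqueue []
  #3 pop 2: in=⊤ → ⊤ (was 3); enqueue []
  #4 pop 3: in=⊤ → ⊤ (was ⊥); enqueue [1,2]
  #5 pop 4: in=⊥ → 6 (no change)
  #6 pop 1: in=⊤ → ⊤ (no change)
  #7 pop 2: in=⊤ → ⊤ (no change)

Fixpoint:
  val[0] = ⊤
  val[1] = ⊤
  val[2] = ⊤
  val[3] = ⊤
  val[4] = 6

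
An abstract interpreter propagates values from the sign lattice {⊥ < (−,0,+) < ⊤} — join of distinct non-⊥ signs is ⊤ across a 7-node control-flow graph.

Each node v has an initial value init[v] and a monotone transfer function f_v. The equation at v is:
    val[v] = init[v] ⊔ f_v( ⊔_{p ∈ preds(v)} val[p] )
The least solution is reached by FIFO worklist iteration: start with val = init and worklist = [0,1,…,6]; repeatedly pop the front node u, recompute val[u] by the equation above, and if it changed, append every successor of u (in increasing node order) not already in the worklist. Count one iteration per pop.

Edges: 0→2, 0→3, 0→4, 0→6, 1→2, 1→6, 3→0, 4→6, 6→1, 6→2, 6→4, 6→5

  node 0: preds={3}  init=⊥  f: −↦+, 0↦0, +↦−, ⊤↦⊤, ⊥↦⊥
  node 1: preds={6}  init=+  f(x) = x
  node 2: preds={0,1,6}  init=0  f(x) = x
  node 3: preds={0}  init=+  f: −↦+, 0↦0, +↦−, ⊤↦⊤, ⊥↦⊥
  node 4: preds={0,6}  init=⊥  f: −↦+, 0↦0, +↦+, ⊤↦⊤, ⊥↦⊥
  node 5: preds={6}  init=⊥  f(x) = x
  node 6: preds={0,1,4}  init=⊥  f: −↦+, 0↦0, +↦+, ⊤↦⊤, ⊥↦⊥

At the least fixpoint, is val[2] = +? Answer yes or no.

no

Worklist (12 pops):
  #1 pop 0: in=+ → − (was ⊥); enqueue []
  #2 pop 1: in=⊥ → + (no change)
  #3 pop 2: in=⊤ → ⊤ (was 0); enqueue []
  #4 pop 3: in=− → + (no change)
  #5 pop 4: in=− → + (was ⊥); enqueue []
  #6 pop 5: in=⊥ → ⊥ (no change)
  #7 pop 6: in=⊤ → ⊤ (was ⊥); enqueue [1,2,4,5]
  #8 pop 1: in=⊤ → ⊤ (was +); enqueue [6]
  #9 pop 2: in=⊤ → ⊤ (no change)
  #10 pop 4: in=⊤ → ⊤ (was +); enqueue []
  #11 pop 5: in=⊤ → ⊤ (was ⊥); enqueue []
  #12 pop 6: in=⊤ → ⊤ (no change)

Fixpoint:
  val[0] = −
  val[1] = ⊤
  val[2] = ⊤
  val[3] = +
  val[4] = ⊤
  val[5] = ⊤
  val[6] = ⊤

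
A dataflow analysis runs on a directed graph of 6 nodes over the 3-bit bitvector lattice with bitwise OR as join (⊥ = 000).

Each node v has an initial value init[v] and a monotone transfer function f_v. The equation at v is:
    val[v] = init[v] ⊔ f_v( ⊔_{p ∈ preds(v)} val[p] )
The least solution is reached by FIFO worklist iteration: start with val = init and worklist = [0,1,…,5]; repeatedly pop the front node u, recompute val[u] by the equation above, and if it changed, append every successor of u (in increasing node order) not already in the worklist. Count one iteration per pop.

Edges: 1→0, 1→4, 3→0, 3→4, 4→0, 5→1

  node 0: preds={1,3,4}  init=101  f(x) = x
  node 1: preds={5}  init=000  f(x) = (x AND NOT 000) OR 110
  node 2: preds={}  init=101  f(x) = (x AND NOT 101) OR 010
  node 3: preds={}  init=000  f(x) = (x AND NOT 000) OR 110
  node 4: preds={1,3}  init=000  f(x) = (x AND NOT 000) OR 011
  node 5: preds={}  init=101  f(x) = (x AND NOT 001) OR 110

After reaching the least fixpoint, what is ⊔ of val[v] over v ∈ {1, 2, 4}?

111

Trace (8 dequeues):
  [1] u=0 | in 000 | out 101 | ==
  [2] u=1 | in 101 | out 111 | prev 000 | push {0}
  [3] u=2 | in 000 | out 111 | prev 101 | push {}
  [4] u=3 | in 000 | out 110 | prev 000 | push {}
  [5] u=4 | in 111 | out 111 | prev 000 | push {}
  [6] u=5 | in 000 | out 111 | prev 101 | push {1}
  [7] u=0 | in 111 | out 111 | prev 101 | push {}
  [8] u=1 | in 111 | out 111 | ==

Converged values:
  [0] 111
  [1] 111
  [2] 111
  [3] 110
  [4] 111
  [5] 111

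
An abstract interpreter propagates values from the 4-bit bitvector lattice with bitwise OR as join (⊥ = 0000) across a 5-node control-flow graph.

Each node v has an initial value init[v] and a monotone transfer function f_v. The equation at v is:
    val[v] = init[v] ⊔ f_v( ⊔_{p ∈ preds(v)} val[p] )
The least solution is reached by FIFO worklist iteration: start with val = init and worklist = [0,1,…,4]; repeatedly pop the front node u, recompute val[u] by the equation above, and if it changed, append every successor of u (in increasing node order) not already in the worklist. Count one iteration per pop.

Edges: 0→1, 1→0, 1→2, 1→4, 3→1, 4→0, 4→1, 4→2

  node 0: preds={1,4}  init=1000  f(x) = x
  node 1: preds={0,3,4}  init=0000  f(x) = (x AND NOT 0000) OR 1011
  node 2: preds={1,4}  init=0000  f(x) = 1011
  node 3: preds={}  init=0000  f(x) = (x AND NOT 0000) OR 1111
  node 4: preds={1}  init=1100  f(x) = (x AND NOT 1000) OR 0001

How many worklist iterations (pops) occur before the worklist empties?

8

Worklist (8 pops):
  #1 pop 0: in=1100 → 1100 (was 1000); enqueue []
  #2 pop 1: in=1100 → 1111 (was 0000); enqueue [0]
  #3 pop 2: in=1111 → 1011 (was 0000); enqueue []
  #4 pop 3: in=0000 → 1111 (was 0000); enqueue [1]
  #5 pop 4: in=1111 → 1111 (was 1100); enqueue [2]
  #6 pop 0: in=1111 → 1111 (was 1100); enqueue []
  #7 pop 1: in=1111 → 1111 (no change)
  #8 pop 2: in=1111 → 1011 (no change)

Fixpoint:
  val[0] = 1111
  val[1] = 1111
  val[2] = 1011
  val[3] = 1111
  val[4] = 1111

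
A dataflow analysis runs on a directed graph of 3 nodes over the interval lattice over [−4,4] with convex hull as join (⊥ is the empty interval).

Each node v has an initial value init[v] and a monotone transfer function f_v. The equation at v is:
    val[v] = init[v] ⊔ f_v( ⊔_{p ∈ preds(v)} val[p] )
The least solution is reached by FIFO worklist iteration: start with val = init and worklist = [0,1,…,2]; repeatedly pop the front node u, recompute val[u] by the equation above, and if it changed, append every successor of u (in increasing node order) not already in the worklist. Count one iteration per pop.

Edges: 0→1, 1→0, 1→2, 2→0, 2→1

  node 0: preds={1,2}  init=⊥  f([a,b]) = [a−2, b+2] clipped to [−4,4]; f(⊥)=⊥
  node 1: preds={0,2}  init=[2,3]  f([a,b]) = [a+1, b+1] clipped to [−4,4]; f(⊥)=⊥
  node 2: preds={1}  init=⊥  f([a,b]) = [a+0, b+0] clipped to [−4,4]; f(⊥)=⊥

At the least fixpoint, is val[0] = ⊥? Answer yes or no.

Worklist (18 pops):
  #1 pop 0: in=[2,3] → [0,4] (was ⊥); enqueue []
  #2 pop 1: in=[0,4] → [1,4] (was [2,3]); enqueue [0]
  #3 pop 2: in=[1,4] → [1,4] (was ⊥); enqueue [1]
  #4 pop 0: in=[1,4] → [-1,4] (was [0,4]); enqueue []
  #5 pop 1: in=[-1,4] → [0,4] (was [1,4]); enqueue [0,2]
  #6 pop 0: in=[0,4] → [-2,4] (was [-1,4]); enqueue [1]
  #7 pop 2: in=[0,4] → [0,4] (was [1,4]); enqueue [0]
  #8 pop 1: in=[-2,4] → [-1,4] (was [0,4]); enqueue [2]
  #9 pop 0: in=[-1,4] → [-3,4] (was [-2,4]); enqueue [1]
  #10 pop 2: in=[-1,4] → [-1,4] (was [0,4]); enqueue [0]
  #11 pop 1: in=[-3,4] → [-2,4] (was [-1,4]); enqueue [2]
  #12 pop 0: in=[-2,4] → [-4,4] (was [-3,4]); enqueue [1]
  #13 pop 2: in=[-2,4] → [-2,4] (was [-1,4]); enqueue [0]
  #14 pop 1: in=[-4,4] → [-3,4] (was [-2,4]); enqueue [2]
  #15 pop 0: in=[-3,4] → [-4,4] (no change)
  #16 pop 2: in=[-3,4] → [-3,4] (was [-2,4]); enqueue [0,1]
  #17 pop 0: in=[-3,4] → [-4,4] (no change)
  #18 pop 1: in=[-4,4] → [-3,4] (no change)

Fixpoint:
  val[0] = [-4,4]
  val[1] = [-3,4]
  val[2] = [-3,4]

no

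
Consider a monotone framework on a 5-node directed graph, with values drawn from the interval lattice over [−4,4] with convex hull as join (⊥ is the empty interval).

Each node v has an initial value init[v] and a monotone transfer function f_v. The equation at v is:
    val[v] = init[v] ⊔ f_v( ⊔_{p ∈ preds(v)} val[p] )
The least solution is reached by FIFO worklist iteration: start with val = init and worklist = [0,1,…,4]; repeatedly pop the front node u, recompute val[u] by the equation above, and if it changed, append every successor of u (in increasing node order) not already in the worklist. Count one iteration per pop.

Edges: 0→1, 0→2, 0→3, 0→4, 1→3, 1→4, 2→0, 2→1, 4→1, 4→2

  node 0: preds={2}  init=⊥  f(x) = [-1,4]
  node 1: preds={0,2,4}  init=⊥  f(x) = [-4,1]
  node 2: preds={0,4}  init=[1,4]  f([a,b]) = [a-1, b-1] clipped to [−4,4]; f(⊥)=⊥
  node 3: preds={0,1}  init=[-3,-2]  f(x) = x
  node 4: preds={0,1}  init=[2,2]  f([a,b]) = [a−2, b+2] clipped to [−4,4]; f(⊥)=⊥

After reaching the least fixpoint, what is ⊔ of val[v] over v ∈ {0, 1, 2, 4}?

Trace (10 dequeues):
  [1] u=0 | in [1,4] | out [-1,4] | prev ⊥ | push {}
  [2] u=1 | in [-1,4] | out [-4,1] | prev ⊥ | push {}
  [3] u=2 | in [-1,4] | out [-2,4] | prev [1,4] | push {0,1}
  [4] u=3 | in [-4,4] | out [-4,4] | prev [-3,-2] | push {}
  [5] u=4 | in [-4,4] | out [-4,4] | prev [2,2] | push {2}
  [6] u=0 | in [-2,4] | out [-1,4] | ==
  [7] u=1 | in [-4,4] | out [-4,1] | ==
  [8] u=2 | in [-4,4] | out [-4,4] | prev [-2,4] | push {0,1}
  [9] u=0 | in [-4,4] | out [-1,4] | ==
  [10] u=1 | in [-4,4] | out [-4,1] | ==

Converged values:
  [0] [-1,4]
  [1] [-4,1]
  [2] [-4,4]
  [3] [-4,4]
  [4] [-4,4]

[-4,4]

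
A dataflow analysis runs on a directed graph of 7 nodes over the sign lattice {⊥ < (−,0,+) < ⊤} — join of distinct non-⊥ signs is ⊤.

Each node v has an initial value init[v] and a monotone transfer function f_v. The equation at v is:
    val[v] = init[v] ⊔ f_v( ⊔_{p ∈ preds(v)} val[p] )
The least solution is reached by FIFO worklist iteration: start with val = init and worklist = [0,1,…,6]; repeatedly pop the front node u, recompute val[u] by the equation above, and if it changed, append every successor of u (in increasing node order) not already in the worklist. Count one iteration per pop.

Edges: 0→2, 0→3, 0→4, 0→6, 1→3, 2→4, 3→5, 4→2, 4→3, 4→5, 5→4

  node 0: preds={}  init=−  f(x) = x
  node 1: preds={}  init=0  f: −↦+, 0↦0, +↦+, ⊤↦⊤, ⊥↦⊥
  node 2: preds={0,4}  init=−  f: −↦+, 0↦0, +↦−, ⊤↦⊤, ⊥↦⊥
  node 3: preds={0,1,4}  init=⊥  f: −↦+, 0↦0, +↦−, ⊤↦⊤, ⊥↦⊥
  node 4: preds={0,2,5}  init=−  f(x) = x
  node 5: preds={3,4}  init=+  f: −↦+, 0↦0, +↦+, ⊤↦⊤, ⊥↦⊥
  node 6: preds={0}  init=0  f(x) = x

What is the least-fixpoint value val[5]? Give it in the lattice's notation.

Trace (10 dequeues):
  [1] u=0 | in ⊥ | out − | ==
  [2] u=1 | in ⊥ | out 0 | ==
  [3] u=2 | in − | out ⊤ | prev − | push {}
  [4] u=3 | in ⊤ | out ⊤ | prev ⊥ | push {}
  [5] u=4 | in ⊤ | out ⊤ | prev − | push {2,3}
  [6] u=5 | in ⊤ | out ⊤ | prev + | push {4}
  [7] u=6 | in − | out ⊤ | prev 0 | push {}
  [8] u=2 | in ⊤ | out ⊤ | ==
  [9] u=3 | in ⊤ | out ⊤ | ==
  [10] u=4 | in ⊤ | out ⊤ | ==

Converged values:
  [0] −
  [1] 0
  [2] ⊤
  [3] ⊤
  [4] ⊤
  [5] ⊤
  [6] ⊤

⊤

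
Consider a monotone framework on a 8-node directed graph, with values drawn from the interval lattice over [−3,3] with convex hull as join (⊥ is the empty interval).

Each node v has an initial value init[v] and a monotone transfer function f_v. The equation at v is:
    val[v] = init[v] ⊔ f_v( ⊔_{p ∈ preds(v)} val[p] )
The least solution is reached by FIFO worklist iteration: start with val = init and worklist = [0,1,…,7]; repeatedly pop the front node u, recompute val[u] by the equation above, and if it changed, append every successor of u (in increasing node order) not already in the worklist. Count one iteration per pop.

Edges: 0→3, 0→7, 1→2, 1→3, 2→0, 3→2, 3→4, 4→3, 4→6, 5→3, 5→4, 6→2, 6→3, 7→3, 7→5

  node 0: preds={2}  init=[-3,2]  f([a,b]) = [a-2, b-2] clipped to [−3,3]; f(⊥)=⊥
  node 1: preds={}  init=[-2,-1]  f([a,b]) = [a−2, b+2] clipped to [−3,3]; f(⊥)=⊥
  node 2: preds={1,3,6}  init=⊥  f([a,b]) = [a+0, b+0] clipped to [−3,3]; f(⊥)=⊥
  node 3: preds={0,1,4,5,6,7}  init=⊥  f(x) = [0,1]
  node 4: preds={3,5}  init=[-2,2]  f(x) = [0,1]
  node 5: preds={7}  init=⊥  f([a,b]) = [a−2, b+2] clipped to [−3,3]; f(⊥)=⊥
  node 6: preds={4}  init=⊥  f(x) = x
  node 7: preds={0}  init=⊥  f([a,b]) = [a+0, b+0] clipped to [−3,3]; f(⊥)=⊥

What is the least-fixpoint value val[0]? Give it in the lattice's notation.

[-3,2]

Worklist (15 pops):
  #1 pop 0: in=⊥ → [-3,2] (no change)
  #2 pop 1: in=⊥ → [-2,-1] (no change)
  #3 pop 2: in=[-2,-1] → [-2,-1] (was ⊥); enqueue [0]
  #4 pop 3: in=[-3,2] → [0,1] (was ⊥); enqueue [2]
  #5 pop 4: in=[0,1] → [-2,2] (no change)
  #6 pop 5: in=⊥ → ⊥ (no change)
  #7 pop 6: in=[-2,2] → [-2,2] (was ⊥); enqueue [3]
  #8 pop 7: in=[-3,2] → [-3,2] (was ⊥); enqueue [5]
  #9 pop 0: in=[-2,-1] → [-3,2] (no change)
  #10 pop 2: in=[-2,2] → [-2,2] (was [-2,-1]); enqueue [0]
  #11 pop 3: in=[-3,2] → [0,1] (no change)
  #12 pop 5: in=[-3,2] → [-3,3] (was ⊥); enqueue [3,4]
  #13 pop 0: in=[-2,2] → [-3,2] (no change)
  #14 pop 3: in=[-3,3] → [0,1] (no change)
  #15 pop 4: in=[-3,3] → [-2,2] (no change)

Fixpoint:
  val[0] = [-3,2]
  val[1] = [-2,-1]
  val[2] = [-2,2]
  val[3] = [0,1]
  val[4] = [-2,2]
  val[5] = [-3,3]
  val[6] = [-2,2]
  val[7] = [-3,2]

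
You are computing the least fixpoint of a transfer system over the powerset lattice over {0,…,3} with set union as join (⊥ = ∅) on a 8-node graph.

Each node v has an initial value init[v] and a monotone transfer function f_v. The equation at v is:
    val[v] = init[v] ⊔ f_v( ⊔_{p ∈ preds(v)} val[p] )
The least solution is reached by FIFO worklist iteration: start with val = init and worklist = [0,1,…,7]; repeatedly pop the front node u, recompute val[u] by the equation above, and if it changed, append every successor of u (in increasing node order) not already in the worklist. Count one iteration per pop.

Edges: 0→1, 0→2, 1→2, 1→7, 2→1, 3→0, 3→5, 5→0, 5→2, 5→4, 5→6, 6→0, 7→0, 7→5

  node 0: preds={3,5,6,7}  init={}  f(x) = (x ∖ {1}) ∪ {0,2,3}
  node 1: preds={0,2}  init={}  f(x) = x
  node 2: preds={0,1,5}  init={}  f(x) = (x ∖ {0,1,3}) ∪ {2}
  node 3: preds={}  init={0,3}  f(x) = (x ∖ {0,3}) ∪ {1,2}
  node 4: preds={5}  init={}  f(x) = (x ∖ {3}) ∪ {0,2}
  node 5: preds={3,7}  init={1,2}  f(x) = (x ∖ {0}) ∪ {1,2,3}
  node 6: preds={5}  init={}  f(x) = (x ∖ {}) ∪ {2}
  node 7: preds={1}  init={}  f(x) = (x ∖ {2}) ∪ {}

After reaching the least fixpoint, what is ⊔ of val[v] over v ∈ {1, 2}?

Iteration log — 13 steps:
  step 1. node 0  ⊔preds={0,1,2,3}  new={0,2,3}  old={}  +wl: 
  step 2. node 1  ⊔preds={0,2,3}  new={0,2,3}  old={}  +wl: 
  step 3. node 2  ⊔preds={0,1,2,3}  new={2}  old={}  +wl: 1
  step 4. node 3  ⊔preds={}  new={0,1,2,3}  old={0,3}  +wl: 0
  step 5. node 4  ⊔preds={1,2}  new={0,1,2}  old={}  +wl: 
  step 6. node 5  ⊔preds={0,1,2,3}  new={1,2,3}  old={1,2}  +wl: 2,4
  step 7. node 6  ⊔preds={1,2,3}  new={1,2,3}  old={}  +wl: 
  step 8. node 7  ⊔preds={0,2,3}  new={0,3}  old={}  +wl: 5
  step 9. node 1  ⊔preds={0,2,3}  new={0,2,3}  stable
  step 10. node 0  ⊔preds={0,1,2,3}  new={0,2,3}  stable
  step 11. node 2  ⊔preds={0,1,2,3}  new={2}  stable
  step 12. node 4  ⊔preds={1,2,3}  new={0,1,2}  stable
  step 13. node 5  ⊔preds={0,1,2,3}  new={1,2,3}  stable

Least fixpoint reached:
  node 0: {0,2,3}
  node 1: {0,2,3}
  node 2: {2}
  node 3: {0,1,2,3}
  node 4: {0,1,2}
  node 5: {1,2,3}
  node 6: {1,2,3}
  node 7: {0,3}

{0,2,3}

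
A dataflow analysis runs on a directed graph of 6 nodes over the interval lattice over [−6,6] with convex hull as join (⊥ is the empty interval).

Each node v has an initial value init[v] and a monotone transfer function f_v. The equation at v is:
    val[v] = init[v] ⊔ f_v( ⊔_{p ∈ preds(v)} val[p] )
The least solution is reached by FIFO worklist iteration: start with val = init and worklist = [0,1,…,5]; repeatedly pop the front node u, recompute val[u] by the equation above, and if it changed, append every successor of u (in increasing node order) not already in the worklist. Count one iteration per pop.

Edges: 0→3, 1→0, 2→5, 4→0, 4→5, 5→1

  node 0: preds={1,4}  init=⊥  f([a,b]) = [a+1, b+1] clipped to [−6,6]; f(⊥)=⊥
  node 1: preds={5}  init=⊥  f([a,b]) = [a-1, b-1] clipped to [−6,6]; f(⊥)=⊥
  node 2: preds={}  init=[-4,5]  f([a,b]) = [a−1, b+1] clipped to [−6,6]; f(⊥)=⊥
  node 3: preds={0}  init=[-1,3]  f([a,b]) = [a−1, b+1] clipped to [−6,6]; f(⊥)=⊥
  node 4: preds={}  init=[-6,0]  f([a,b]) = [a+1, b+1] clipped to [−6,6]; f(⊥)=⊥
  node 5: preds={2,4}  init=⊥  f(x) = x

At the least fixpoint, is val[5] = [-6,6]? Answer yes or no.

no

Iteration log — 9 steps:
  step 1. node 0  ⊔preds=[-6,0]  new=[-5,1]  old=⊥  +wl: 
  step 2. node 1  ⊔preds=⊥  new=⊥  stable
  step 3. node 2  ⊔preds=⊥  new=[-4,5]  stable
  step 4. node 3  ⊔preds=[-5,1]  new=[-6,3]  old=[-1,3]  +wl: 
  step 5. node 4  ⊔preds=⊥  new=[-6,0]  stable
  step 6. node 5  ⊔preds=[-6,5]  new=[-6,5]  old=⊥  +wl: 1
  step 7. node 1  ⊔preds=[-6,5]  new=[-6,4]  old=⊥  +wl: 0
  step 8. node 0  ⊔preds=[-6,4]  new=[-5,5]  old=[-5,1]  +wl: 3
  step 9. node 3  ⊔preds=[-5,5]  new=[-6,6]  old=[-6,3]  +wl: 

Least fixpoint reached:
  node 0: [-5,5]
  node 1: [-6,4]
  node 2: [-4,5]
  node 3: [-6,6]
  node 4: [-6,0]
  node 5: [-6,5]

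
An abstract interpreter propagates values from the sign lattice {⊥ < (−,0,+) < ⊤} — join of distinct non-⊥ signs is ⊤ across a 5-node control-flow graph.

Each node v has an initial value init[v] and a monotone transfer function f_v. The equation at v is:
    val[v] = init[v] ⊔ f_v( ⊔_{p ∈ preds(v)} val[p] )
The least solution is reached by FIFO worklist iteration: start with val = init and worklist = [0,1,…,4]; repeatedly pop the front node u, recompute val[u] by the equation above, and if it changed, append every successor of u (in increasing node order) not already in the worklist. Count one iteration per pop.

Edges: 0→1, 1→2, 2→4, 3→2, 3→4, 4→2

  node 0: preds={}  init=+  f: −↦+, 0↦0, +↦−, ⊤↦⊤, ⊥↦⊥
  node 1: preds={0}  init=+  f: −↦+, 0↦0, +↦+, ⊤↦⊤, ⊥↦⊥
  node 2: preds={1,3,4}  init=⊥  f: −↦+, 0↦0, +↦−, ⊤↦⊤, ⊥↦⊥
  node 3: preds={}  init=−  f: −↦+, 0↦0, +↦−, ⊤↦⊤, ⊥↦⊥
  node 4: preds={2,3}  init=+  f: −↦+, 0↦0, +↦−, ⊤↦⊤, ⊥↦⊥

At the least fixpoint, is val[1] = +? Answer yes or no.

yes

Iteration log — 6 steps:
  step 1. node 0  ⊔preds=⊥  new=+  stable
  step 2. node 1  ⊔preds=+  new=+  stable
  step 3. node 2  ⊔preds=⊤  new=⊤  old=⊥  +wl: 
  step 4. node 3  ⊔preds=⊥  new=−  stable
  step 5. node 4  ⊔preds=⊤  new=⊤  old=+  +wl: 2
  step 6. node 2  ⊔preds=⊤  new=⊤  stable

Least fixpoint reached:
  node 0: +
  node 1: +
  node 2: ⊤
  node 3: −
  node 4: ⊤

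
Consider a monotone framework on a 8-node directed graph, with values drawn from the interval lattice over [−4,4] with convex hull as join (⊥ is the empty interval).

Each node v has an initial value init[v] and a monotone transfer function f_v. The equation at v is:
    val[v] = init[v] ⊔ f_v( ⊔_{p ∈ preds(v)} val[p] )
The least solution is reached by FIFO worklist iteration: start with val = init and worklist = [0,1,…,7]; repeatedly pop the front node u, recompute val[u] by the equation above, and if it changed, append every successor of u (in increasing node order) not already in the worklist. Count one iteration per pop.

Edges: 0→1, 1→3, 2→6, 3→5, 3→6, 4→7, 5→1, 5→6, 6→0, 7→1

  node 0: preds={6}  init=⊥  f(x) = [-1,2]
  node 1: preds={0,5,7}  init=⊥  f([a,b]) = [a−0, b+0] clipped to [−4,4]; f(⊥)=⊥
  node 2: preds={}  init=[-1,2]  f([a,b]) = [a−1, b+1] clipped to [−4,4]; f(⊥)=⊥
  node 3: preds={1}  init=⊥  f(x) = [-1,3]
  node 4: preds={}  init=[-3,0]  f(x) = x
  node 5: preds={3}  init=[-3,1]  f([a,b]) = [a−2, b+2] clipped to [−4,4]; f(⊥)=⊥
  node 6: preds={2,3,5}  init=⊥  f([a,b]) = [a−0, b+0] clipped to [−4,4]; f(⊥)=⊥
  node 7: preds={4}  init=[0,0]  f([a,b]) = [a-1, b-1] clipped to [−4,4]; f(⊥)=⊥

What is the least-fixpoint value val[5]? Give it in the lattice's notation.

[-3,4]

Worklist (11 pops):
  #1 pop 0: in=⊥ → [-1,2] (was ⊥); enqueue []
  #2 pop 1: in=[-3,2] → [-3,2] (was ⊥); enqueue []
  #3 pop 2: in=⊥ → [-1,2] (no change)
  #4 pop 3: in=[-3,2] → [-1,3] (was ⊥); enqueue []
  #5 pop 4: in=⊥ → [-3,0] (no change)
  #6 pop 5: in=[-1,3] → [-3,4] (was [-3,1]); enqueue [1]
  #7 pop 6: in=[-3,4] → [-3,4] (was ⊥); enqueue [0]
  #8 pop 7: in=[-3,0] → [-4,0] (was [0,0]); enqueue []
  #9 pop 1: in=[-4,4] → [-4,4] (was [-3,2]); enqueue [3]
  #10 pop 0: in=[-3,4] → [-1,2] (no change)
  #11 pop 3: in=[-4,4] → [-1,3] (no change)

Fixpoint:
  val[0] = [-1,2]
  val[1] = [-4,4]
  val[2] = [-1,2]
  val[3] = [-1,3]
  val[4] = [-3,0]
  val[5] = [-3,4]
  val[6] = [-3,4]
  val[7] = [-4,0]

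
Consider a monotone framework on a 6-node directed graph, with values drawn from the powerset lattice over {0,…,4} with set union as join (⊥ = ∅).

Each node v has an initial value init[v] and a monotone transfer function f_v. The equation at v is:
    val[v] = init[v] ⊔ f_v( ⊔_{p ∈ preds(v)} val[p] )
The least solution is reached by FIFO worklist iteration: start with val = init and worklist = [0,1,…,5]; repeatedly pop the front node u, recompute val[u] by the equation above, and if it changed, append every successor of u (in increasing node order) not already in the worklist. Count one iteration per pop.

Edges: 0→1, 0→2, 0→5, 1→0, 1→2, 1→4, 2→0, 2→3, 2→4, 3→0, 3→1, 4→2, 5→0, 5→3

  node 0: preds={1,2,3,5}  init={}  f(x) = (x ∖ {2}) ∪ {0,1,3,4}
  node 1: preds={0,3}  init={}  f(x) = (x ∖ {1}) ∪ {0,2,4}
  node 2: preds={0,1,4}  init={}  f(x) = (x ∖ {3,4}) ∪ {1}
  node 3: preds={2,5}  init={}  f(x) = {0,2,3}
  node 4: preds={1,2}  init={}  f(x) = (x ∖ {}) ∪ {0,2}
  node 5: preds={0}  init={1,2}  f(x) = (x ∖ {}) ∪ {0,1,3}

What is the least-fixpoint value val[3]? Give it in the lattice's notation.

Worklist (10 pops):
  #1 pop 0: in={1,2} → {0,1,3,4} (was {}); enqueue []
  #2 pop 1: in={0,1,3,4} → {0,2,3,4} (was {}); enqueue [0]
  #3 pop 2: in={0,1,2,3,4} → {0,1,2} (was {}); enqueue []
  #4 pop 3: in={0,1,2} → {0,2,3} (was {}); enqueue [1]
  #5 pop 4: in={0,1,2,3,4} → {0,1,2,3,4} (was {}); enqueue [2]
  #6 pop 5: in={0,1,3,4} → {0,1,2,3,4} (was {1,2}); enqueue [3]
  #7 pop 0: in={0,1,2,3,4} → {0,1,3,4} (no change)
  #8 pop 1: in={0,1,2,3,4} → {0,2,3,4} (no change)
  #9 pop 2: in={0,1,2,3,4} → {0,1,2} (no change)
  #10 pop 3: in={0,1,2,3,4} → {0,2,3} (no change)

Fixpoint:
  val[0] = {0,1,3,4}
  val[1] = {0,2,3,4}
  val[2] = {0,1,2}
  val[3] = {0,2,3}
  val[4] = {0,1,2,3,4}
  val[5] = {0,1,2,3,4}

{0,2,3}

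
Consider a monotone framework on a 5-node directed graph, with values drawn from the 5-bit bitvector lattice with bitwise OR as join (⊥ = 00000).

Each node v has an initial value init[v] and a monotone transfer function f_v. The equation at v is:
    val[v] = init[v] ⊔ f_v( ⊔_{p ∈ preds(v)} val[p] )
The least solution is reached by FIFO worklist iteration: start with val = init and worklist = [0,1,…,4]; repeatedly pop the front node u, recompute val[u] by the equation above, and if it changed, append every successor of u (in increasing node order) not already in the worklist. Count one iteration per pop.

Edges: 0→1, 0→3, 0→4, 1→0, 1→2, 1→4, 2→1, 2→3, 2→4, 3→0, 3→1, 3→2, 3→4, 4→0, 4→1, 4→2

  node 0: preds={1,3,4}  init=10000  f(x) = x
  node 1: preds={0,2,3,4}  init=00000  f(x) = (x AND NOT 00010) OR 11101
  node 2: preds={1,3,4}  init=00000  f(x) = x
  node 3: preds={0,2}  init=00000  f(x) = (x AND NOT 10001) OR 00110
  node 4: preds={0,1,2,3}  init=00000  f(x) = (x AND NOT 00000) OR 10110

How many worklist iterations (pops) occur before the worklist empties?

Iteration log — 11 steps:
  step 1. node 0  ⊔preds=00000  new=10000  stable
  step 2. node 1  ⊔preds=10000  new=11101  old=00000  +wl: 0
  step 3. node 2  ⊔preds=11101  new=11101  old=00000  +wl: 1
  step 4. node 3  ⊔preds=11101  new=01110  old=00000  +wl: 2
  step 5. node 4  ⊔preds=11111  new=11111  old=00000  +wl: 
  step 6. node 0  ⊔preds=11111  new=11111  old=10000  +wl: 3,4
  step 7. node 1  ⊔preds=11111  new=11101  stable
  step 8. node 2  ⊔preds=11111  new=11111  old=11101  +wl: 1
  step 9. node 3  ⊔preds=11111  new=01110  stable
  step 10. node 4  ⊔preds=11111  new=11111  stable
  step 11. node 1  ⊔preds=11111  new=11101  stable

Least fixpoint reached:
  node 0: 11111
  node 1: 11101
  node 2: 11111
  node 3: 01110
  node 4: 11111

11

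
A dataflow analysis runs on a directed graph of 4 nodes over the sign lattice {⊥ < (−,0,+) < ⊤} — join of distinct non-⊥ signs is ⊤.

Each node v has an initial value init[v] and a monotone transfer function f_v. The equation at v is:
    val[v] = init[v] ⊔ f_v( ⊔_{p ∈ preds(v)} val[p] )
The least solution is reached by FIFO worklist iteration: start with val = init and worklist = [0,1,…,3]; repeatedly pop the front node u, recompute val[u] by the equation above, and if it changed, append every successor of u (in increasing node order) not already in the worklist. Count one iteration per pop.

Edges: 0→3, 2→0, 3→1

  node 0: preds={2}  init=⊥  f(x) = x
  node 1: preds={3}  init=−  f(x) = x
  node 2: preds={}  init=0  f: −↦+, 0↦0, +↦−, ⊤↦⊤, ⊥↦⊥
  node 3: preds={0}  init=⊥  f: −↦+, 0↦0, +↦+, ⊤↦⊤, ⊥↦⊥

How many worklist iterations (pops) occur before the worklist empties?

5

Iteration log — 5 steps:
  step 1. node 0  ⊔preds=0  new=0  old=⊥  +wl: 
  step 2. node 1  ⊔preds=⊥  new=−  stable
  step 3. node 2  ⊔preds=⊥  new=0  stable
  step 4. node 3  ⊔preds=0  new=0  old=⊥  +wl: 1
  step 5. node 1  ⊔preds=0  new=⊤  old=−  +wl: 

Least fixpoint reached:
  node 0: 0
  node 1: ⊤
  node 2: 0
  node 3: 0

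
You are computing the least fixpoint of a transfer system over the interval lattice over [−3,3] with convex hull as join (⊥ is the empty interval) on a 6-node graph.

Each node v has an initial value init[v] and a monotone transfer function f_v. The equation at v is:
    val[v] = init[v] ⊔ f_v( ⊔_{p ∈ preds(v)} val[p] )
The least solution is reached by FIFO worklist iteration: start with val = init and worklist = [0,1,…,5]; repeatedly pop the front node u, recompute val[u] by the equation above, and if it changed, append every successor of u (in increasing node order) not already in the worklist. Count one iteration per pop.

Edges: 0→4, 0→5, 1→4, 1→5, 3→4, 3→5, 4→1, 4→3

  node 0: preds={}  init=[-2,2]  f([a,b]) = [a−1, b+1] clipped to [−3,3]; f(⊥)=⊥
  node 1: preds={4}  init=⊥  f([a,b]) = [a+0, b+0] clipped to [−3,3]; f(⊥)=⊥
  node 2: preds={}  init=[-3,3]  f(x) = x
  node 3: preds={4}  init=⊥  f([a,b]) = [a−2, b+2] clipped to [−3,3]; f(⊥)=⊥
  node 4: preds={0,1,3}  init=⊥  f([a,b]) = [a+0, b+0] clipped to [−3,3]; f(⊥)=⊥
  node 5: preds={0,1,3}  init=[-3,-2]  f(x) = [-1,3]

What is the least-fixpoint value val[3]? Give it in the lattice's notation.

[-3,3]

Trace (14 dequeues):
  [1] u=0 | in ⊥ | out [-2,2] | ==
  [2] u=1 | in ⊥ | out ⊥ | ==
  [3] u=2 | in ⊥ | out [-3,3] | ==
  [4] u=3 | in ⊥ | out ⊥ | ==
  [5] u=4 | in [-2,2] | out [-2,2] | prev ⊥ | push {1,3}
  [6] u=5 | in [-2,2] | out [-3,3] | prev [-3,-2] | push {}
  [7] u=1 | in [-2,2] | out [-2,2] | prev ⊥ | push {4,5}
  [8] u=3 | in [-2,2] | out [-3,3] | prev ⊥ | push {}
  [9] u=4 | in [-3,3] | out [-3,3] | prev [-2,2] | push {1,3}
  [10] u=5 | in [-3,3] | out [-3,3] | ==
  [11] u=1 | in [-3,3] | out [-3,3] | prev [-2,2] | push {4,5}
  [12] u=3 | in [-3,3] | out [-3,3] | ==
  [13] u=4 | in [-3,3] | out [-3,3] | ==
  [14] u=5 | in [-3,3] | out [-3,3] | ==

Converged values:
  [0] [-2,2]
  [1] [-3,3]
  [2] [-3,3]
  [3] [-3,3]
  [4] [-3,3]
  [5] [-3,3]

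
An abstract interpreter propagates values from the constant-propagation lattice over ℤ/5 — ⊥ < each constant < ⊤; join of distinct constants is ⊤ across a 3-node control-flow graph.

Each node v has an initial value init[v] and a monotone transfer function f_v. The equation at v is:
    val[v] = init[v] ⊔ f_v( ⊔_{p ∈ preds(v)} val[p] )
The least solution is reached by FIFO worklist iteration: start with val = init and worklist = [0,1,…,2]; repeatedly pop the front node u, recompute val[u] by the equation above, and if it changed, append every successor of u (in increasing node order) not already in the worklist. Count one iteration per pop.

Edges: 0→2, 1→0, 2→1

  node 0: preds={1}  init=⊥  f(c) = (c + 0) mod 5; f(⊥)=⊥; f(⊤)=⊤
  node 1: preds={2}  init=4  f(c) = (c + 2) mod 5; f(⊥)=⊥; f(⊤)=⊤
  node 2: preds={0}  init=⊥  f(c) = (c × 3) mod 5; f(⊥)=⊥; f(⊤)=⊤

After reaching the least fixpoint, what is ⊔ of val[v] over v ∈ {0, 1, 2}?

Iteration log — 4 steps:
  step 1. node 0  ⊔preds=4  new=4  old=⊥  +wl: 
  step 2. node 1  ⊔preds=⊥  new=4  stable
  step 3. node 2  ⊔preds=4  new=2  old=⊥  +wl: 1
  step 4. node 1  ⊔preds=2  new=4  stable

Least fixpoint reached:
  node 0: 4
  node 1: 4
  node 2: 2

⊤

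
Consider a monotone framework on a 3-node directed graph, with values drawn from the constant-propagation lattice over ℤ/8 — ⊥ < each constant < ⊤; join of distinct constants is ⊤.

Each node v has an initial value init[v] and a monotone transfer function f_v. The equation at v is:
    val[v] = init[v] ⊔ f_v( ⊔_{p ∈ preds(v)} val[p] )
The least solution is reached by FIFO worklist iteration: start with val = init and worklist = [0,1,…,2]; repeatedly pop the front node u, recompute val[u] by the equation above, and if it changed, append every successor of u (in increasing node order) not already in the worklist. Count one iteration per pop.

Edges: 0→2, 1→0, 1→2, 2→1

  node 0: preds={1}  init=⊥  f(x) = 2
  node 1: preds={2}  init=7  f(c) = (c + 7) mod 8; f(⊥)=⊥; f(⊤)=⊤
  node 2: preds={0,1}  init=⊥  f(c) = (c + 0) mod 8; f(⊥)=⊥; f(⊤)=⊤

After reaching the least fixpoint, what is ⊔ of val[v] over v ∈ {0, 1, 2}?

⊤

Trace (6 dequeues):
  [1] u=0 | in 7 | out 2 | prev ⊥ | push {}
  [2] u=1 | in ⊥ | out 7 | ==
  [3] u=2 | in ⊤ | out ⊤ | prev ⊥ | push {1}
  [4] u=1 | in ⊤ | out ⊤ | prev 7 | push {0,2}
  [5] u=0 | in ⊤ | out 2 | ==
  [6] u=2 | in ⊤ | out ⊤ | ==

Converged values:
  [0] 2
  [1] ⊤
  [2] ⊤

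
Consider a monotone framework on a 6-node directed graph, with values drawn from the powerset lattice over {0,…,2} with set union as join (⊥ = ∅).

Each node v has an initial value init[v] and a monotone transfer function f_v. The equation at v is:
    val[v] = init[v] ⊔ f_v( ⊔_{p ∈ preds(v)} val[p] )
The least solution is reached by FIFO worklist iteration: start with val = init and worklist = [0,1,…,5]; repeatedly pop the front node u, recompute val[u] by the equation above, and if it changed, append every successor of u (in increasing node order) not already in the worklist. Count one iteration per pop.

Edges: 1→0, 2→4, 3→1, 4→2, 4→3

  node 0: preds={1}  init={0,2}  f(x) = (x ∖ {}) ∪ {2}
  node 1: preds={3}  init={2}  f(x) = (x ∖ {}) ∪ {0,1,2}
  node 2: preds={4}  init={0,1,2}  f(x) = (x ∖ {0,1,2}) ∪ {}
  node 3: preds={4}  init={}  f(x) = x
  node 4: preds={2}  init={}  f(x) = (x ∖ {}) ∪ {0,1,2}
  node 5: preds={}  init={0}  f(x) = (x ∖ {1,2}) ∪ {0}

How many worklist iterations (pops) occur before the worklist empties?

10

Iteration log — 10 steps:
  step 1. node 0  ⊔preds={2}  new={0,2}  stable
  step 2. node 1  ⊔preds={}  new={0,1,2}  old={2}  +wl: 0
  step 3. node 2  ⊔preds={}  new={0,1,2}  stable
  step 4. node 3  ⊔preds={}  new={}  stable
  step 5. node 4  ⊔preds={0,1,2}  new={0,1,2}  old={}  +wl: 2,3
  step 6. node 5  ⊔preds={}  new={0}  stable
  step 7. node 0  ⊔preds={0,1,2}  new={0,1,2}  old={0,2}  +wl: 
  step 8. node 2  ⊔preds={0,1,2}  new={0,1,2}  stable
  step 9. node 3  ⊔preds={0,1,2}  new={0,1,2}  old={}  +wl: 1
  step 10. node 1  ⊔preds={0,1,2}  new={0,1,2}  stable

Least fixpoint reached:
  node 0: {0,1,2}
  node 1: {0,1,2}
  node 2: {0,1,2}
  node 3: {0,1,2}
  node 4: {0,1,2}
  node 5: {0}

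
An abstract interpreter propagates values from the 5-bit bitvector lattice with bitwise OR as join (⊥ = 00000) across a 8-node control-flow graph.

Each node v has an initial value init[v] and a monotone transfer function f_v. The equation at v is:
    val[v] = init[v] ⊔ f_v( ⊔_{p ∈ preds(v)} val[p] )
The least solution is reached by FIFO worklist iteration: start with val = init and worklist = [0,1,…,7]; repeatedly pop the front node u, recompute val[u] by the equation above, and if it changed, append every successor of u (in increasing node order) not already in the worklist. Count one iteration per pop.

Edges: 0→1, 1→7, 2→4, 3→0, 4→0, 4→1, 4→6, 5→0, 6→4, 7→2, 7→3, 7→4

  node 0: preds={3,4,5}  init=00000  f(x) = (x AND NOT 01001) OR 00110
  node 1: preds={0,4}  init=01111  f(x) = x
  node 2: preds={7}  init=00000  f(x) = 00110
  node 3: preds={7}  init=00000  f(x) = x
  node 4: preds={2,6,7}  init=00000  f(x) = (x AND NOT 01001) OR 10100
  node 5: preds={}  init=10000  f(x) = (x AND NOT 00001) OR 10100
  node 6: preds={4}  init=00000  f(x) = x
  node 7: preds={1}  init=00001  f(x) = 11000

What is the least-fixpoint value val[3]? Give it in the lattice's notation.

Iteration log — 14 steps:
  step 1. node 0  ⊔preds=10000  new=10110  old=00000  +wl: 
  step 2. node 1  ⊔preds=10110  new=11111  old=01111  +wl: 
  step 3. node 2  ⊔preds=00001  new=00110  old=00000  +wl: 
  step 4. node 3  ⊔preds=00001  new=00001  old=00000  +wl: 0
  step 5. node 4  ⊔preds=00111  new=10110  old=00000  +wl: 1
  step 6. node 5  ⊔preds=00000  new=10100  old=10000  +wl: 
  step 7. node 6  ⊔preds=10110  new=10110  old=00000  +wl: 4
  step 8. node 7  ⊔preds=11111  new=11001  old=00001  +wl: 2,3
  step 9. node 0  ⊔preds=10111  new=10110  stable
  step 10. node 1  ⊔preds=10110  new=11111  stable
  step 11. node 4  ⊔preds=11111  new=10110  stable
  step 12. node 2  ⊔preds=11001  new=00110  stable
  step 13. node 3  ⊔preds=11001  new=11001  old=00001  +wl: 0
  step 14. node 0  ⊔preds=11111  new=10110  stable

Least fixpoint reached:
  node 0: 10110
  node 1: 11111
  node 2: 00110
  node 3: 11001
  node 4: 10110
  node 5: 10100
  node 6: 10110
  node 7: 11001

11001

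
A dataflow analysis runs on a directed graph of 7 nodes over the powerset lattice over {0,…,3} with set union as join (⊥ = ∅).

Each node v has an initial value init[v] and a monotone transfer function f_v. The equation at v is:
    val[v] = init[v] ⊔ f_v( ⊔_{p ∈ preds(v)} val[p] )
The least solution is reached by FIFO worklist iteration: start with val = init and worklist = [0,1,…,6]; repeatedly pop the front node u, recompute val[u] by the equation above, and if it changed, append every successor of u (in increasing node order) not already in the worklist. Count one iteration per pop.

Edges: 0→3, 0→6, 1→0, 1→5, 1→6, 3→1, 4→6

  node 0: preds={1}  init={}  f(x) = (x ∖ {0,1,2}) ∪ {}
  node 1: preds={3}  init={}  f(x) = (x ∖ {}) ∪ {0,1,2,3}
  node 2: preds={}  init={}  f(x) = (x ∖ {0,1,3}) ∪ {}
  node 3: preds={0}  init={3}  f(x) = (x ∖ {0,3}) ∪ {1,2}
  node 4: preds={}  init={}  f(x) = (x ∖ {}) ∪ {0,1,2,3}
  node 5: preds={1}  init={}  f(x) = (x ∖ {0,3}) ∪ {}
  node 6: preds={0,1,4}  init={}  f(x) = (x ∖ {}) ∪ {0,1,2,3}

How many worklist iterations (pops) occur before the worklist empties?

Iteration log — 11 steps:
  step 1. node 0  ⊔preds={}  new={}  stable
  step 2. node 1  ⊔preds={3}  new={0,1,2,3}  old={}  +wl: 0
  step 3. node 2  ⊔preds={}  new={}  stable
  step 4. node 3  ⊔preds={}  new={1,2,3}  old={3}  +wl: 1
  step 5. node 4  ⊔preds={}  new={0,1,2,3}  old={}  +wl: 
  step 6. node 5  ⊔preds={0,1,2,3}  new={1,2}  old={}  +wl: 
  step 7. node 6  ⊔preds={0,1,2,3}  new={0,1,2,3}  old={}  +wl: 
  step 8. node 0  ⊔preds={0,1,2,3}  new={3}  old={}  +wl: 3,6
  step 9. node 1  ⊔preds={1,2,3}  new={0,1,2,3}  stable
  step 10. node 3  ⊔preds={3}  new={1,2,3}  stable
  step 11. node 6  ⊔preds={0,1,2,3}  new={0,1,2,3}  stable

Least fixpoint reached:
  node 0: {3}
  node 1: {0,1,2,3}
  node 2: {}
  node 3: {1,2,3}
  node 4: {0,1,2,3}
  node 5: {1,2}
  node 6: {0,1,2,3}

11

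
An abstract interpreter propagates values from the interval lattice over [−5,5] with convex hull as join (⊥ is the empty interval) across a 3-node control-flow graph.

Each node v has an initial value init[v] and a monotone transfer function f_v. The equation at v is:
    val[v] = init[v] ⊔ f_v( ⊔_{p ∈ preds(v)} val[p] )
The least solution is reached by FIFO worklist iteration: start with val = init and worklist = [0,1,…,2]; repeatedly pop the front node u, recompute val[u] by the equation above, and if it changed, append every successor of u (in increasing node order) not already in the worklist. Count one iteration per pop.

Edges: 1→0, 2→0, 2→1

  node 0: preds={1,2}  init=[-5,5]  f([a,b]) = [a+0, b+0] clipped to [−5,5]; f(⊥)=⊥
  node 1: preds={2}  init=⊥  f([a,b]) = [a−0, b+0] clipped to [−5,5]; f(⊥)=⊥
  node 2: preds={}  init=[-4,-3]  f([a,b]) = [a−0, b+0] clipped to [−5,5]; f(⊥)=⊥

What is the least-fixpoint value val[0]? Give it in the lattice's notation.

[-5,5]

Iteration log — 4 steps:
  step 1. node 0  ⊔preds=[-4,-3]  new=[-5,5]  stable
  step 2. node 1  ⊔preds=[-4,-3]  new=[-4,-3]  old=⊥  +wl: 0
  step 3. node 2  ⊔preds=⊥  new=[-4,-3]  stable
  step 4. node 0  ⊔preds=[-4,-3]  new=[-5,5]  stable

Least fixpoint reached:
  node 0: [-5,5]
  node 1: [-4,-3]
  node 2: [-4,-3]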